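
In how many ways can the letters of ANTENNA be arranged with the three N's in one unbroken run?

60

Treat the 3 copies of N as a single block. The multiset to arrange is then {NNN, A, A, E, T}, 5 items in all.
That gives (5)!/(2!) = 60 arrangements.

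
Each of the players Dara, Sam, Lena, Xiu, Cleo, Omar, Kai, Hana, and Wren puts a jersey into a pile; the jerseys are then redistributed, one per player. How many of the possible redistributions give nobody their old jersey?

This is the derangement count D_9: permutations of 9 items with no fixed point.
By inclusion–exclusion this is Σ_{j=0}^{9} (−1)^j C(9,j)·(9−j)!.
Computing: 362880 − 362880 + 181440 − 60480 + 15120 − 3024 + 504 − 72 + 9 − 1 = 133496.

133496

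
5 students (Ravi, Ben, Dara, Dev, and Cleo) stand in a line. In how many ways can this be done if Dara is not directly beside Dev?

Of the 5! = 120 arrangements, those with Dara and Dev adjacent number 2 × 4! = 48 (treat the pair as a block with 2 internal orders).
Complementary counting: 120 − 48 = 72.

72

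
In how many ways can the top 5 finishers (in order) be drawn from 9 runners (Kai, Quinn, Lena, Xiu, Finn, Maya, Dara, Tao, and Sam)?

There are 9 choices for 1st place, 8 for 2nd, and so on down to 5 for position 5.
That gives 9 × 8 × 7 × 6 × 5 = 15120.

15120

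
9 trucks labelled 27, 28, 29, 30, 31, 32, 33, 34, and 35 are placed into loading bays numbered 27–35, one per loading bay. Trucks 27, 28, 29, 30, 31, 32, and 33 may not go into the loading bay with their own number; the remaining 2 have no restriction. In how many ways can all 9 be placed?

165016

Let Aᵢ (for 27 ≤ i ≤ 33) be the placements that put truck i in its forbidden loading bay. Any j of these fix j positions, leaving (9−j)! ways to fill the rest, and there are C(7,j) ways to pick which j.
By inclusion–exclusion, the number of valid placements is Σ_{j=0}^{7} (−1)^j C(7,j)·(9−j)!.
Computing: 362880 − 282240 + 105840 − 25200 + 4200 − 504 + 42 − 2 = 165016.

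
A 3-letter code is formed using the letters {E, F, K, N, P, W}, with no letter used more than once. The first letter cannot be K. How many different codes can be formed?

100

The first letter has 6−1 = 5 choices (anything except K).
The remaining 2 letters are filled from the other 5 symbols without repetition: 5 × 4 = 20.
Total: 5 × 20 = 100.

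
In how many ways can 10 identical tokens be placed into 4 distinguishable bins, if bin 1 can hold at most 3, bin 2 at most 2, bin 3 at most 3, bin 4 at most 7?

By stars and bars, unrestricted non-negative solutions to x_1+…+x_4 = 10 number C(10+3,3) = 286.
Subtract solutions that violate a single cap (substitute x_i' = x_i − (cap_i+1)): x_1 ≥ 4 gives C(9,3) = 84; x_2 ≥ 3 gives C(10,3) = 120; x_3 ≥ 4 gives C(9,3) = 84; x_4 ≥ 8 gives C(5,3) = 10. Together 298.
Add back pairs where two caps are both exceeded: 20 + 10 + 0 + 20 + 0 + 0 = 50.
By inclusion–exclusion the count is 286 − 298 + 50 = 38.

38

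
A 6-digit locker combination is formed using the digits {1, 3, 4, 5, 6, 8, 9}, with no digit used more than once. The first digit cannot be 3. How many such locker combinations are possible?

4320

The first digit has 7−1 = 6 choices (anything except 3).
The remaining 5 digits are filled from the other 6 symbols without repetition: 6 × 5 × 4 × 3 × 2 = 720.
Total: 6 × 720 = 4320.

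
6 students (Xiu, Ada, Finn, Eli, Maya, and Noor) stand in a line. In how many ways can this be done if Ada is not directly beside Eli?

Of the 6! = 720 arrangements, those with Ada and Eli adjacent number 2 × 5! = 240 (treat the pair as a block with 2 internal orders).
Complementary counting: 720 − 240 = 480.

480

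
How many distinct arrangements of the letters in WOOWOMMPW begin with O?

With the first slot taken by O, it remains to arrange the other 8 letters (WOWOMMPW).
Those 8 letters have M appearing twice, O appearing twice, and W appearing 3 times, giving (8)!/(3!·2!·2!) = 1680.

1680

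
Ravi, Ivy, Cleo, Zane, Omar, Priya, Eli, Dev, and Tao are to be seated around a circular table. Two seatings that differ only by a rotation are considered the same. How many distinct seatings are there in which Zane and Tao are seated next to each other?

10080

Treat {Zane, Tao} as one unit (2 internal orders) and seat the resulting 8 units around the table: (7)! circular arrangements.
So 2 × (7)! = 2 × 5040 = 10080.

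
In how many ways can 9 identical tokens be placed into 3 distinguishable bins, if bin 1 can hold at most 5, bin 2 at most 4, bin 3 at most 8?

29

Ignoring the caps, the number of non-negative solutions to x_1+…+x_3 = 9 is C(11,2) = 55.
Subtract solutions that violate a single cap (substitute x_i' = x_i − (cap_i+1)): x_1 ≥ 6 gives C(5,2) = 10; x_2 ≥ 5 gives C(6,2) = 15; x_3 ≥ 9 gives C(2,2) = 1. Together 26.
No two caps can be exceeded simultaneously, so the pair terms are all 0.
By inclusion–exclusion the count is 55 − 26 + 0 = 29.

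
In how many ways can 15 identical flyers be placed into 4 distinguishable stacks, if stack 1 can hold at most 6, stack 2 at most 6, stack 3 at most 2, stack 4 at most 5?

Without the upper bounds there are C(18,3) = 816 ways to split 15 among 4 stacks.
Subtract solutions that violate a single cap (substitute x_i' = x_i − (cap_i+1)): x_1 ≥ 7 gives C(11,3) = 165; x_2 ≥ 7 gives C(11,3) = 165; x_3 ≥ 3 gives C(15,3) = 455; x_4 ≥ 6 gives C(12,3) = 220. Together 1005.
Add back pairs where two caps are both exceeded: 4 + 56 + 10 + 56 + 10 + 84 = 220.
By inclusion–exclusion the count is 816 − 1005 + 220 = 31.

31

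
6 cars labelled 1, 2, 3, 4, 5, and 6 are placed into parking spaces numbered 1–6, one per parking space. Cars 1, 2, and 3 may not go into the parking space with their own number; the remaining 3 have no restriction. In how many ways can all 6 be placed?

Let Aᵢ (for i ∈ {1, 2, 3}) be the placements that put car i in its forbidden parking space. Any j of these fix j positions, leaving (6−j)! ways to fill the rest, and there are C(3,j) ways to pick which j.
By inclusion–exclusion, the number of valid placements is Σ_{j=0}^{3} (−1)^j C(3,j)·(6−j)!.
Computing: 720 − 360 + 72 − 6 = 426.

426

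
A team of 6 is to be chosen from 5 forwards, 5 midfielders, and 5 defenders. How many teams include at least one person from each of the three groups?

Unrestricted: C(15,6) = 5005 ways to pick any 6 of the 15.
Selections missing a whole group: no forwards → C(10,6) = 210; no midfielders → C(10,6) = 210; no defenders → C(10,6) = 210.
Add back selections omitting two groups (i.e. drawn from a single group): C(5,6) + C(5,6) + C(5,6) = 0.
By inclusion–exclusion: 5005 − 630 + 0 = 4375.

4375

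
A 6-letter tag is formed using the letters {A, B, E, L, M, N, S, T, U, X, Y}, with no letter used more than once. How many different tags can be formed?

This is a permutation of 6 out of 11: P(11,6) = 11!/5!.
That product is 11 × 10 × 9 × 8 × 7 × 6 = 332640.

332640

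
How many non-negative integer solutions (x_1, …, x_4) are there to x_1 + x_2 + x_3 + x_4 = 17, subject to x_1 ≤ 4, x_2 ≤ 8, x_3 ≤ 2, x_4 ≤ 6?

19

Ignoring the caps, the number of non-negative solutions to x_1+…+x_4 = 17 is C(20,3) = 1140.
Subtract solutions that violate a single cap (substitute x_i' = x_i − (cap_i+1)): x_1 ≥ 5 gives C(15,3) = 455; x_2 ≥ 9 gives C(11,3) = 165; x_3 ≥ 3 gives C(17,3) = 680; x_4 ≥ 7 gives C(13,3) = 286. Together 1586.
Add back pairs where two caps are both exceeded: 20 + 220 + 56 + 56 + 4 + 120 = 476.
Subtract triples: 1 + 0 + 10 + 0 = 11.
By inclusion–exclusion the count is 1140 − 1586 + 476 − 11 = 19.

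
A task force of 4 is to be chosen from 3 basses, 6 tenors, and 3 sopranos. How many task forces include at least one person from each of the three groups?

243

Unrestricted: C(12,4) = 495 ways to pick any 4 of the 12.
Selections missing a whole group: no basses → C(9,4) = 126; no tenors → C(6,4) = 15; no sopranos → C(9,4) = 126.
Add back selections omitting two groups (i.e. drawn from a single group): C(3,4) + C(6,4) + C(3,4) = 15.
By inclusion–exclusion: 495 − 267 + 15 = 243.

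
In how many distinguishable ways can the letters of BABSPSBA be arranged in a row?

1680

BABSPSBA has 8 letters with A appearing twice, B appearing 3 times, and S appearing twice.
The number of distinct arrangements is 8!/(3!·2!·2!) = 40320/24 = 1680.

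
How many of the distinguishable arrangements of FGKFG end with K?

With the last slot taken by K, it remains to arrange the other 4 letters (FGFG).
Those 4 letters have F appearing twice and G appearing twice, giving (4)!/(2!·2!) = 6.

6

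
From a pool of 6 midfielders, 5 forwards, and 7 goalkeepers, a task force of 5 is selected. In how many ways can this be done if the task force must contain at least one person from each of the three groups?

6055

With no constraint there are C(18,5) = 8568 possible selections.
Subtract selections that omit an entire group: no midfielders → C(12,5) = 792; no forwards → C(13,5) = 1287; no goalkeepers → C(11,5) = 462.
Add back selections omitting two groups (i.e. drawn from a single group): C(6,5) + C(5,5) + C(7,5) = 28.
By inclusion–exclusion: 8568 − 2541 + 28 = 6055.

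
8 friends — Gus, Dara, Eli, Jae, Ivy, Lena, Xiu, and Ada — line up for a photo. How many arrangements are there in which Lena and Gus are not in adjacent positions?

30240

Of the 8! = 40320 arrangements, those with Lena and Gus adjacent number 2 × 7! = 10080 (treat the pair as a block with 2 internal orders).
Complementary counting: 40320 − 10080 = 30240.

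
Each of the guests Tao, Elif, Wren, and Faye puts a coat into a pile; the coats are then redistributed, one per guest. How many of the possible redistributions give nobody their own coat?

Count assignments avoiding every fixed point. For any j of the 4 guests fixed to their own coat, the other 4−j can be arranged in (4−j)! ways.
By inclusion–exclusion this is Σ_{j=0}^{4} (−1)^j C(4,j)·(4−j)!.
Computing: 24 − 24 + 12 − 4 + 1 = 9.

9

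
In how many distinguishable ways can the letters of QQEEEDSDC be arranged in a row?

15120

Letter multiplicities in QQEEEDSDC: C×1, D×2, E×3, Q×2, S×1.
Dividing 9! = 362880 by 3!·2!·2! = 24 for the repeated letters gives 15120.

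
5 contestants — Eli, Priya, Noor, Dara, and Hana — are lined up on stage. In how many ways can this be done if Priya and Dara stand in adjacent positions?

48

Treat {Priya, Dara} as a single unit. There are 4 units to order, and the pair itself can be ordered 2 ways.
So the count is 2·(4)! = 48.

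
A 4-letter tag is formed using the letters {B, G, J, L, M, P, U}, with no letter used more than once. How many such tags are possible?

Choose and order 4 of the 7 symbols: the first letter has 7 options, the next 6, then 5, 4.
That product is 7 × 6 × 5 × 4 = 840.

840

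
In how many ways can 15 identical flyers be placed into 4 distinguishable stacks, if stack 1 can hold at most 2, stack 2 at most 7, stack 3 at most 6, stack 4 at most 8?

104

Ignoring the caps, the number of non-negative solutions to x_1+…+x_4 = 15 is C(18,3) = 816.
Subtract solutions that violate a single cap (substitute x_i' = x_i − (cap_i+1)): x_1 ≥ 3 gives C(15,3) = 455; x_2 ≥ 8 gives C(10,3) = 120; x_3 ≥ 7 gives C(11,3) = 165; x_4 ≥ 9 gives C(9,3) = 84. Together 824.
Add back pairs where two caps are both exceeded: 35 + 56 + 20 + 1 + 0 + 0 = 112.
By inclusion–exclusion the count is 816 − 824 + 112 = 104.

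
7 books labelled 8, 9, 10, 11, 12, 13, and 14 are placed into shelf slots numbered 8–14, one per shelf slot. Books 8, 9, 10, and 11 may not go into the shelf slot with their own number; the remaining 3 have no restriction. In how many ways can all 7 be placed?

2790

Let Aᵢ (for 8 ≤ i ≤ 11) be the placements that put book i in its forbidden shelf slot. Any j of these fix j positions, leaving (7−j)! ways to fill the rest, and there are C(4,j) ways to pick which j.
By inclusion–exclusion, the number of valid placements is Σ_{j=0}^{4} (−1)^j C(4,j)·(7−j)!.
Computing: 5040 − 2880 + 720 − 96 + 6 = 2790.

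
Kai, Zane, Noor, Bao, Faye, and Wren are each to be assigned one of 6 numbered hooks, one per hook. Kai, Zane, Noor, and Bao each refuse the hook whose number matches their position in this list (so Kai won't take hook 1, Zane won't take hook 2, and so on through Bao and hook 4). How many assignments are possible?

Let Aᵢ (for 1 ≤ i ≤ 4) be the placements that put person i in their forbidden hook. Any j of these fix j positions, leaving (6−j)! ways to fill the rest, and there are C(4,j) ways to pick which j.
By inclusion–exclusion, the number of valid placements is Σ_{j=0}^{4} (−1)^j C(4,j)·(6−j)!.
Computing: 720 − 480 + 144 − 24 + 2 = 362.

362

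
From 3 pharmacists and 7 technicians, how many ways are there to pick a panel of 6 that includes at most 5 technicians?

203

Split by how many technicians are chosen (0 through 5).
Sum: C(7,0)·C(3,6) + C(7,1)·C(3,5) + C(7,2)·C(3,4) + C(7,3)·C(3,3) + C(7,4)·C(3,2) + C(7,5)·C(3,1) = 0 + 0 + 0 + 35 + 105 + 63 = 203.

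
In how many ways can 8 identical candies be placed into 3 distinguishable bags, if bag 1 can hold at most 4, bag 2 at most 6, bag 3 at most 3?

17

Ignoring the caps, the number of non-negative solutions to x_1+…+x_3 = 8 is C(10,2) = 45.
Subtract solutions that violate a single cap (substitute x_i' = x_i − (cap_i+1)): x_1 ≥ 5 gives C(5,2) = 10; x_2 ≥ 7 gives C(3,2) = 3; x_3 ≥ 4 gives C(6,2) = 15. Together 28.
No two caps can be exceeded simultaneously, so the pair terms are all 0.
By inclusion–exclusion the count is 45 − 28 + 0 = 17.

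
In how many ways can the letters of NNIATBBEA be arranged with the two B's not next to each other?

There are 9!/(2!·2!·2!) = 45360 arrangements of NNIATBBEA in total.
Arrangements with the B's together: treat BB as one letter, giving (8)!/(2!·2!) = 10080.
Hence 45360 − 10080 = 35280.

35280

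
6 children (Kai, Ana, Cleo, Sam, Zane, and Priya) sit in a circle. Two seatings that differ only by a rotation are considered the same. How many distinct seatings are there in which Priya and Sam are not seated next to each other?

72

All circular seatings of 6 people number (5)! = 120.
Seatings with Priya beside Sam: treat them as a block with 2 internal orders, giving 2 × (4)! = 48.
Subtracting, 120 − 48 = 72.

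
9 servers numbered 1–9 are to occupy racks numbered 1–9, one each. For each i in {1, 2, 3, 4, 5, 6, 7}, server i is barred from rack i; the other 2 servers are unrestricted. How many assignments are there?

165016

Let Aᵢ (for 1 ≤ i ≤ 7) be the placements that put server i in its forbidden rack. Any j of these fix j positions, leaving (9−j)! ways to fill the rest, and there are C(7,j) ways to pick which j.
By inclusion–exclusion, the number of valid placements is Σ_{j=0}^{7} (−1)^j C(7,j)·(9−j)!.
Computing: 362880 − 282240 + 105840 − 25200 + 4200 − 504 + 42 − 2 = 165016.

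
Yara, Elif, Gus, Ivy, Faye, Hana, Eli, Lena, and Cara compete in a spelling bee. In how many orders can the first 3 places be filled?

504

There are 9 choices for 1st place, 8 for 2nd, and 7 for 3rd.
That gives 9 × 8 × 7 = 504.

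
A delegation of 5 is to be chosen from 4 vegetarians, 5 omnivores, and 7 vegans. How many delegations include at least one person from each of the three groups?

Total 5-person selections from all 16: C(16,5) = 4368.
Selections missing a whole group: no vegetarians → C(12,5) = 792; no omnivores → C(11,5) = 462; no vegans → C(9,5) = 126.
Add back selections omitting two groups (i.e. drawn from a single group): C(4,5) + C(5,5) + C(7,5) = 22.
By inclusion–exclusion: 4368 − 1380 + 22 = 3010.

3010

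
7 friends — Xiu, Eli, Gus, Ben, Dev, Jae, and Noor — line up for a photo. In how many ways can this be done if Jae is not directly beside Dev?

3600

There are 7! = 5040 arrangements in all. If Jae and Dev are adjacent, merging them into one block gives 2·(6)! = 1440 arrangements.
So 5040 − 1440 = 3600 arrangements keep them apart.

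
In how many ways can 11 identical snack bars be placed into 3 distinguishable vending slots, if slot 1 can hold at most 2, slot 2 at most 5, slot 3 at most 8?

By stars and bars, unrestricted non-negative solutions to x_1+…+x_3 = 11 number C(11+2,2) = 78.
Subtract solutions that violate a single cap (substitute x_i' = x_i − (cap_i+1)): x_1 ≥ 3 gives C(10,2) = 45; x_2 ≥ 6 gives C(7,2) = 21; x_3 ≥ 9 gives C(4,2) = 6. Together 72.
Add back pairs where two caps are both exceeded: 6 + 0 + 0 = 6.
By inclusion–exclusion the count is 78 − 72 + 6 = 12.

12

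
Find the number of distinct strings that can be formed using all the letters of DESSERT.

The 7 letters of DESSERT have repeats: E appearing twice and S appearing twice.
The number of distinct arrangements is 7!/(2!·2!) = 5040/4 = 1260.

1260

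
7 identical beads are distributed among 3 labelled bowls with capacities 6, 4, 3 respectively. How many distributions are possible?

19

Ignoring the caps, the number of non-negative solutions to x_1+…+x_3 = 7 is C(9,2) = 36.
Subtract solutions that violate a single cap (substitute x_i' = x_i − (cap_i+1)): x_1 ≥ 7 gives C(2,2) = 1; x_2 ≥ 5 gives C(4,2) = 6; x_3 ≥ 4 gives C(5,2) = 10. Together 17.
No two caps can be exceeded simultaneously, so the pair terms are all 0.
By inclusion–exclusion the count is 36 − 17 + 0 = 19.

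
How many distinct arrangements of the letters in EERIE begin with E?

Fix E in the first position and arrange the remaining 4 letters.
Those 4 letters have E appearing twice, giving (4)!/(2!) = 12.

12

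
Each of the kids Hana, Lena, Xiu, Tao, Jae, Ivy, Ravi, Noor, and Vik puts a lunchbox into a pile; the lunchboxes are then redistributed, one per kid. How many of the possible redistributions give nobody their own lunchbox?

Count assignments avoiding every fixed point. For any j of the 9 kids fixed to their own lunchbox, the other 9−j can be arranged in (9−j)! ways.
By inclusion–exclusion this is Σ_{j=0}^{9} (−1)^j C(9,j)·(9−j)!.
Computing: 362880 − 362880 + 181440 − 60480 + 15120 − 3024 + 504 − 72 + 9 − 1 = 133496.

133496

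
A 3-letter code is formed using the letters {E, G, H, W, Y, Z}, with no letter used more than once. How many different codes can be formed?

This is a permutation of 3 out of 6: P(6,3) = 6!/3!.
That product is 6 × 5 × 4 = 120.

120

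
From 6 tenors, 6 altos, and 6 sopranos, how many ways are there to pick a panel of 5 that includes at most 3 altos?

Split by how many altos are chosen (0 through 3).
Sum: C(6,0)·C(12,5) + C(6,1)·C(12,4) + C(6,2)·C(12,3) + C(6,3)·C(12,2) = 792 + 2970 + 3300 + 1320 = 8382.

8382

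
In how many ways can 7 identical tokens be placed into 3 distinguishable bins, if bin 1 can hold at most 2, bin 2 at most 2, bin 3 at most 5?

6

Ignoring the caps, the number of non-negative solutions to x_1+…+x_3 = 7 is C(9,2) = 36.
Subtract solutions that violate a single cap (substitute x_i' = x_i − (cap_i+1)): x_1 ≥ 3 gives C(6,2) = 15; x_2 ≥ 3 gives C(6,2) = 15; x_3 ≥ 6 gives C(3,2) = 3. Together 33.
Add back pairs where two caps are both exceeded: 3 + 0 + 0 = 3.
By inclusion–exclusion the count is 36 − 33 + 3 = 6.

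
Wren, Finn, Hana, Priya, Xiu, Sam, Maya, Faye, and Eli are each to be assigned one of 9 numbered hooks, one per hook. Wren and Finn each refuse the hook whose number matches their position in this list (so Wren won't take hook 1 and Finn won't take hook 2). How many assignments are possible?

Let Aᵢ (for i ∈ {1, 2}) be the placements that put person i in their forbidden hook. Any j of these fix j positions, leaving (9−j)! ways to fill the rest, and there are C(2,j) ways to pick which j.
By inclusion–exclusion, the number of valid placements is Σ_{j=0}^{2} (−1)^j C(2,j)·(9−j)!.
Computing: 362880 − 80640 + 5040 = 287280.

287280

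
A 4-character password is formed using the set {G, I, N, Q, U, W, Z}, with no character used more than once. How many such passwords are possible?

840

Choose and order 4 of the 7 symbols: the first character has 7 options, the next 6, then 5, 4.
That product is 7 × 6 × 5 × 4 = 840.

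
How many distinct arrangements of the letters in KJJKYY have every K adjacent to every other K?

30

Treat the 2 copies of K as a single block. The multiset to arrange is then {KK, J, J, Y, Y}, 5 items in all.
That gives (5)!/(2!·2!) = 30 arrangements.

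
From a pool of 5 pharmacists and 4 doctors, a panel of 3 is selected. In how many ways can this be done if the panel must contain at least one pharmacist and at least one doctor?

Unrestricted: C(9,3) = 84 ways to pick any 3 of the 9.
Subtract selections that omit an entire group: no pharmacists → C(4,3) = 4; no doctors → C(5,3) = 10.
Both groups omitted at once is impossible, so 84 − 14 = 70.

70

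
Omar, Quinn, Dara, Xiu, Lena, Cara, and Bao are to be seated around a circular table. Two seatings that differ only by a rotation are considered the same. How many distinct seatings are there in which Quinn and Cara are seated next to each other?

240

Glue Quinn and Cara into a block (2 internal orders). Seating 6 units around a circle gives (5)! arrangements.
So 2 × (5)! = 2 × 120 = 240.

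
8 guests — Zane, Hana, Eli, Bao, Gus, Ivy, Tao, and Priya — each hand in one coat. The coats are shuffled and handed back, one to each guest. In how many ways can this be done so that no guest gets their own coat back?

Let Aᵢ be the assignments in which guest i gets their own coat. We want the size of the complement of A₁∪…∪A_8.
By inclusion–exclusion this is Σ_{j=0}^{8} (−1)^j C(8,j)·(8−j)!.
Computing: 40320 − 40320 + 20160 − 6720 + 1680 − 336 + 56 − 8 + 1 = 14833.

14833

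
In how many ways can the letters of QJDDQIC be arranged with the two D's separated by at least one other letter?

900

Total arrangements of QJDDQIC: 7!/(2!·2!) = 1260.
Arrangements with the D's together: treat DD as one letter, giving (6)!/(2!) = 360.
Hence 1260 − 360 = 900.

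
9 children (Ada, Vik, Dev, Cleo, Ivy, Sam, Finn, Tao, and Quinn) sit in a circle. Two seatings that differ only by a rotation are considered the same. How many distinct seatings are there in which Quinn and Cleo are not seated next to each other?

30240

Without the restriction there are (8)! = 40320 seatings.
Seatings with Quinn beside Cleo: treat them as a block with 2 internal orders, giving 2 × (7)! = 10080.
Subtracting, 40320 − 10080 = 30240.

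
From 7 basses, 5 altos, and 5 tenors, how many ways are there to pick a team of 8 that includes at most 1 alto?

4455

Split by how many altos are chosen (0 through 1).
Sum: C(5,0)·C(12,8) + C(5,1)·C(12,7) = 495 + 3960 = 4455.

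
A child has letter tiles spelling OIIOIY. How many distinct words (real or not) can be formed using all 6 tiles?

Letter multiplicities in OIIOIY: I×3, O×2, Y×1.
So there are 6! / (3!·2!) = 60 distinguishable arrangements.

60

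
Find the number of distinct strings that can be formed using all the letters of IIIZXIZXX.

1260

Letter multiplicities in IIIZXIZXX: I×4, X×3, Z×2.
The number of distinct arrangements is 9!/(4!·3!·2!) = 362880/288 = 1260.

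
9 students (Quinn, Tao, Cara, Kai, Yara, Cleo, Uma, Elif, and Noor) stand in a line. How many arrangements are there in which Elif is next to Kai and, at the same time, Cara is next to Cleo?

Treat {Elif,Kai} as one block (2 orders) and {Cara,Cleo} as another (2 orders).
That leaves 7 units to arrange: 2 × 2 × 7! = 4 × 5040 = 20160.

20160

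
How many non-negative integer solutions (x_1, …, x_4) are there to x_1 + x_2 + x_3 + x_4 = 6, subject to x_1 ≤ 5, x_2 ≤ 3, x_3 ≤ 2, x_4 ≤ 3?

43

By stars and bars, unrestricted non-negative solutions to x_1+…+x_4 = 6 number C(6+3,3) = 84.
Subtract solutions that violate a single cap (substitute x_i' = x_i − (cap_i+1)): x_1 ≥ 6 gives C(3,3) = 1; x_2 ≥ 4 gives C(5,3) = 10; x_3 ≥ 3 gives C(6,3) = 20; x_4 ≥ 4 gives C(5,3) = 10. Together 41.
No two caps can be exceeded simultaneously, so the pair terms are all 0.
By inclusion–exclusion the count is 84 − 41 + 0 = 43.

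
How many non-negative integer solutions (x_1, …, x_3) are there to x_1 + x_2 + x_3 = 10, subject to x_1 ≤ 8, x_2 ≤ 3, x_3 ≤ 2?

9

Ignoring the caps, the number of non-negative solutions to x_1+…+x_3 = 10 is C(12,2) = 66.
Subtract solutions that violate a single cap (substitute x_i' = x_i − (cap_i+1)): x_1 ≥ 9 gives C(3,2) = 3; x_2 ≥ 4 gives C(8,2) = 28; x_3 ≥ 3 gives C(9,2) = 36. Together 67.
Add back pairs where two caps are both exceeded: 0 + 0 + 10 = 10.
By inclusion–exclusion the count is 66 − 67 + 10 = 9.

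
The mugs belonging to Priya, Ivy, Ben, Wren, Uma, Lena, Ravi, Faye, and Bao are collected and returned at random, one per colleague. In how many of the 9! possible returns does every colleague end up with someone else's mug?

Count assignments avoiding every fixed point. For any j of the 9 colleagues fixed to their own mug, the other 9−j can be arranged in (9−j)! ways.
By inclusion–exclusion this is Σ_{j=0}^{9} (−1)^j C(9,j)·(9−j)!.
Computing: 362880 − 362880 + 181440 − 60480 + 15120 − 3024 + 504 − 72 + 9 − 1 = 133496.

133496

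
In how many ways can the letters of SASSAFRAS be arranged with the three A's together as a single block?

210

Treat the 3 copies of A as a single block. The multiset to arrange is then {AAA, F, R, S, S, S, S}, 7 items in all.
That gives (7)!/(4!) = 210 arrangements.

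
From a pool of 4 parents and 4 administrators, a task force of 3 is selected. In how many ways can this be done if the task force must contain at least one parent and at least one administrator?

48

Unrestricted: C(8,3) = 56 ways to pick any 3 of the 8.
Selections missing a whole group: no parents → C(4,3) = 4; no administrators → C(4,3) = 4.
Both groups omitted at once is impossible, so 56 − 8 = 48.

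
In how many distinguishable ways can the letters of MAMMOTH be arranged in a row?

MAMMOTH has 7 letters with M appearing 3 times.
Dividing 7! = 5040 by 3! = 6 for the repeated letters gives 840.

840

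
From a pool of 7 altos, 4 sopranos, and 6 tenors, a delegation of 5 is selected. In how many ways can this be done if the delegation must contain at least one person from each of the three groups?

Total 5-person selections from all 17: C(17,5) = 6188.
Subtract selections that omit an entire group: no altos → C(10,5) = 252; no sopranos → C(13,5) = 1287; no tenors → C(11,5) = 462.
Add back selections omitting two groups (i.e. drawn from a single group): C(7,5) + C(4,5) + C(6,5) = 27.
By inclusion–exclusion: 6188 − 2001 + 27 = 4214.

4214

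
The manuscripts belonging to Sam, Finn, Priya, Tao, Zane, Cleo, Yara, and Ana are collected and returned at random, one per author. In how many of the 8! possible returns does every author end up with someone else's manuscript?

Let Aᵢ be the assignments in which author i gets their own manuscript. We want the size of the complement of A₁∪…∪A_8.
By inclusion–exclusion this is Σ_{j=0}^{8} (−1)^j C(8,j)·(8−j)!.
Computing: 40320 − 40320 + 20160 − 6720 + 1680 − 336 + 56 − 8 + 1 = 14833.

14833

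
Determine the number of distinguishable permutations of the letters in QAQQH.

20

Letter multiplicities in QAQQH: A×1, H×1, Q×3.
The number of distinct arrangements is 5!/(3!) = 120/6 = 20.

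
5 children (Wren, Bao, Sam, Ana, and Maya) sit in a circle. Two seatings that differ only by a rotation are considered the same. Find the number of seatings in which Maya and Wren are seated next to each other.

12

Treat {Maya, Wren} as one unit (2 internal orders) and seat the resulting 4 units around the table: (3)! circular arrangements.
So 2 × (3)! = 2 × 6 = 12.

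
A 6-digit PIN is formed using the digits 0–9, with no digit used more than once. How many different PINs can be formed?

151200

With no repetition, fill the 6 digits in order: 10 choices, then 9, down to 5.
10 × 9 × 8 × 7 × 6 × 5 = 151200.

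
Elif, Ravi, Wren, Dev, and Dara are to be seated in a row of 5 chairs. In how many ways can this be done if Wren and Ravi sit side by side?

Glue Wren and Ravi into one block (2 internal orders), leaving 4 units to arrange in a row.
That gives 2 × 4! = 2 × 24 = 48.

48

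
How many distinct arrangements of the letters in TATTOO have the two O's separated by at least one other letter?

40

Total arrangements of TATTOO: 6!/(3!·2!) = 60.
Arrangements with the O's together: treat OO as one letter, giving (5)!/(3!) = 20.
Subtracting, 60 − 20 = 40 arrangements keep the O's apart.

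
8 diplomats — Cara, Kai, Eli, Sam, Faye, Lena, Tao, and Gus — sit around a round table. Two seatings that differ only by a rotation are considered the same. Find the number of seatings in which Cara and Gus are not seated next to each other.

3600

All circular seatings of 8 people number (7)! = 5040.
Those with Cara next to Gus: fuse the pair into one unit and seat 7 units around a circle — 2·(6)! = 1440.
Subtracting, 5040 − 1440 = 3600.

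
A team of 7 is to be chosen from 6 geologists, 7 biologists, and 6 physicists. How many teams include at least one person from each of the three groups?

46165

Total 7-person selections from all 19: C(19,7) = 50388.
Subtract selections that omit an entire group: no geologists → C(13,7) = 1716; no biologists → C(12,7) = 792; no physicists → C(13,7) = 1716.
Add back selections omitting two groups (i.e. drawn from a single group): C(6,7) + C(7,7) + C(6,7) = 1.
By inclusion–exclusion: 50388 − 4224 + 1 = 46165.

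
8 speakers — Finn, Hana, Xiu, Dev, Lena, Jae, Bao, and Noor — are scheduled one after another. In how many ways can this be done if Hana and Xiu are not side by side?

30240

Of the 8! = 40320 arrangements, those with Hana and Xiu adjacent number 2 × 7! = 10080 (treat the pair as a block with 2 internal orders).
Complementary counting: 40320 − 10080 = 30240.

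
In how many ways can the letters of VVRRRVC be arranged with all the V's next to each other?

20

Treat the 3 copies of V as a single block. The multiset to arrange is then {VVV, C, R, R, R}, 5 items in all.
That gives (5)!/(3!) = 20 arrangements.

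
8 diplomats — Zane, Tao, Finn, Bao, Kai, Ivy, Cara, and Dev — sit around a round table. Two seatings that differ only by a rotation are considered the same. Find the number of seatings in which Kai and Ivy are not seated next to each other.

All circular seatings of 8 people number (7)! = 5040.
Seatings with Kai beside Ivy: treat them as a block with 2 internal orders, giving 2 × (6)! = 1440.
Subtracting, 5040 − 1440 = 3600.

3600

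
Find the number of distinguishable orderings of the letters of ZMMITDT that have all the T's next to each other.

Treat the 2 copies of T as a single block. The multiset to arrange is then {TT, D, I, M, M, Z}, 6 items in all.
That gives (6)!/(2!) = 360 arrangements.

360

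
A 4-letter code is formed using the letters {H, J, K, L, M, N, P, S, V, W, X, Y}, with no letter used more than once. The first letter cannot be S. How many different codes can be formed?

The first letter has 12−1 = 11 choices (anything except S).
The remaining 3 letters are filled from the other 11 symbols without repetition: 11 × 10 × 9 = 990.
Total: 11 × 990 = 10890.

10890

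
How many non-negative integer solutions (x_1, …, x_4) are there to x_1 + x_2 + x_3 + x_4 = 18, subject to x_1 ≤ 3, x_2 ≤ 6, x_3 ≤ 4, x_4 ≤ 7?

10

Ignoring the caps, the number of non-negative solutions to x_1+…+x_4 = 18 is C(21,3) = 1330.
Subtract solutions that violate a single cap (substitute x_i' = x_i − (cap_i+1)): x_1 ≥ 4 gives C(17,3) = 680; x_2 ≥ 7 gives C(14,3) = 364; x_3 ≥ 5 gives C(16,3) = 560; x_4 ≥ 8 gives C(13,3) = 286. Together 1890.
Add back pairs where two caps are both exceeded: 120 + 220 + 84 + 84 + 20 + 56 = 584.
Subtract triples: 10 + 0 + 4 + 0 = 14.
By inclusion–exclusion the count is 1330 − 1890 + 584 − 14 = 10.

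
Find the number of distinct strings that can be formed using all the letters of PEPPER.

60

PEPPER has 6 letters with E appearing twice and P appearing 3 times.
The number of distinct arrangements is 6!/(3!·2!) = 720/12 = 60.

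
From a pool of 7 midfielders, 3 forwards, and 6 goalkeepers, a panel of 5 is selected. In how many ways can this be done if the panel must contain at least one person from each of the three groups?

Total 5-person selections from all 16: C(16,5) = 4368.
Subtract selections that omit an entire group: no midfielders → C(9,5) = 126; no forwards → C(13,5) = 1287; no goalkeepers → C(10,5) = 252.
Add back selections omitting two groups (i.e. drawn from a single group): C(7,5) + C(3,5) + C(6,5) = 27.
By inclusion–exclusion: 4368 − 1665 + 27 = 2730.

2730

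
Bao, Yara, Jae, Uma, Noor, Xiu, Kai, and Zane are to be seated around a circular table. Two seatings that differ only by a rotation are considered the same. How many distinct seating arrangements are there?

5040

Seat Bao anywhere (absorbing the rotational symmetry), then permute the other 7: (7)! = 5040.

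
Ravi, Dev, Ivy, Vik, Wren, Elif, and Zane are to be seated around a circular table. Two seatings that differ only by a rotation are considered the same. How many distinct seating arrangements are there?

720

Seat Ravi anywhere (absorbing the rotational symmetry), then permute the other 6: (6)! = 720.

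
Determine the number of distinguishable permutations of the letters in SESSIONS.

The 8 letters of SESSIONS have repeats: S appearing 4 times.
The number of distinct arrangements is 8!/(4!) = 40320/24 = 1680.

1680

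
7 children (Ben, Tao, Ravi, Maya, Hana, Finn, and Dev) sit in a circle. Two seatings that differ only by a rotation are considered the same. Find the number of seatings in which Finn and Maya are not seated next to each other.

Without the restriction there are (6)! = 720 seatings.
Those with Finn next to Maya: fuse the pair into one unit and seat 6 units around a circle — 2·(5)! = 240.
Subtracting, 720 − 240 = 480.

480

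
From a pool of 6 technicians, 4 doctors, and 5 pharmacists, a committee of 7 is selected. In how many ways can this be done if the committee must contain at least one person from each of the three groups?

5949

Total 7-person selections from all 15: C(15,7) = 6435.
Selections missing a whole group: no technicians → C(9,7) = 36; no doctors → C(11,7) = 330; no pharmacists → C(10,7) = 120.
Add back selections omitting two groups (i.e. drawn from a single group): C(6,7) + C(4,7) + C(5,7) = 0.
By inclusion–exclusion: 6435 − 486 + 0 = 5949.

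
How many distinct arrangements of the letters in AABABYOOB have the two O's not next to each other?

Total arrangements of AABABYOOB: 9!/(3!·3!·2!) = 5040.
Arrangements with the O's together: treat OO as one letter, giving (8)!/(3!·3!) = 1120.
Subtracting, 5040 − 1120 = 3920 arrangements keep the O's apart.

3920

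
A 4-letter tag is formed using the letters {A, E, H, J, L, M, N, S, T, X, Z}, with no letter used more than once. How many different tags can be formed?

With no repetition, fill the 4 letters in order: 11 choices, then 10, down to 8.
That product is 11 × 10 × 9 × 8 = 7920.

7920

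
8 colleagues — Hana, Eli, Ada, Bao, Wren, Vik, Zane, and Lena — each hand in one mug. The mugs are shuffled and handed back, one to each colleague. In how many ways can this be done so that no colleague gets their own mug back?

14833

Count assignments avoiding every fixed point. For any j of the 8 colleagues fixed to their own mug, the other 8−j can be arranged in (8−j)! ways.
By inclusion–exclusion this is Σ_{j=0}^{8} (−1)^j C(8,j)·(8−j)!.
Computing: 40320 − 40320 + 20160 − 6720 + 1680 − 336 + 56 − 8 + 1 = 14833.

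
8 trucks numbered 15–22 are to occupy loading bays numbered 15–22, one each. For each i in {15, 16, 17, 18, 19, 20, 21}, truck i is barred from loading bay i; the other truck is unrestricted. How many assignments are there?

16687

Let Aᵢ (for 15 ≤ i ≤ 21) be the placements that put truck i in its forbidden loading bay. Any j of these fix j positions, leaving (8−j)! ways to fill the rest, and there are C(7,j) ways to pick which j.
By inclusion–exclusion, the number of valid placements is Σ_{j=0}^{7} (−1)^j C(7,j)·(8−j)!.
Computing: 40320 − 35280 + 15120 − 4200 + 840 − 126 + 14 − 1 = 16687.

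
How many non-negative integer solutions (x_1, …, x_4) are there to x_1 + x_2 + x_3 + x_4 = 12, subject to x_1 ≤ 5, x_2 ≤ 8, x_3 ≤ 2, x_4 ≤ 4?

Ignoring the caps, the number of non-negative solutions to x_1+…+x_4 = 12 is C(15,3) = 455.
Subtract solutions that violate a single cap (substitute x_i' = x_i − (cap_i+1)): x_1 ≥ 6 gives C(9,3) = 84; x_2 ≥ 9 gives C(6,3) = 20; x_3 ≥ 3 gives C(12,3) = 220; x_4 ≥ 5 gives C(10,3) = 120. Together 444.
Add back pairs where two caps are both exceeded: 0 + 20 + 4 + 1 + 0 + 35 = 60.
By inclusion–exclusion the count is 455 − 444 + 60 = 71.

71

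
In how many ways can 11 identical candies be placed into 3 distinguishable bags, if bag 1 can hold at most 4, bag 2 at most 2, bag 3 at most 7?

6

Ignoring the caps, the number of non-negative solutions to x_1+…+x_3 = 11 is C(13,2) = 78.
Subtract solutions that violate a single cap (substitute x_i' = x_i − (cap_i+1)): x_1 ≥ 5 gives C(8,2) = 28; x_2 ≥ 3 gives C(10,2) = 45; x_3 ≥ 8 gives C(5,2) = 10. Together 83.
Add back pairs where two caps are both exceeded: 10 + 0 + 1 = 11.
By inclusion–exclusion the count is 78 − 83 + 11 = 6.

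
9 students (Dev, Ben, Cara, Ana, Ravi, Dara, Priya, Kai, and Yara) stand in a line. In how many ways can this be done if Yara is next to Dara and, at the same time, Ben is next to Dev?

Treat {Yara,Dara} as one block (2 orders) and {Ben,Dev} as another (2 orders).
That leaves 7 units to arrange: 2 × 2 × 7! = 4 × 5040 = 20160.

20160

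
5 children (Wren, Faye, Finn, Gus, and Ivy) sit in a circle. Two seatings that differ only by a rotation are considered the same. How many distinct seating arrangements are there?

24

Fix one person's seat to break rotational symmetry; the remaining 4 people can be arranged in (4)! = 24 ways.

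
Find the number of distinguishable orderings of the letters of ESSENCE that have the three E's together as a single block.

60

Treat the 3 copies of E as a single block. The multiset to arrange is then {EEE, C, N, S, S}, 5 items in all.
That gives (5)!/(2!) = 60 arrangements.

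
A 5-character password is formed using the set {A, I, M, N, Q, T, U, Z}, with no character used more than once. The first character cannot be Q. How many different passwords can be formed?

The first character has 8−1 = 7 choices (anything except Q).
The remaining 4 characters are filled from the other 7 symbols without repetition: 7 × 6 × 5 × 4 = 840.
Total: 7 × 840 = 5880.

5880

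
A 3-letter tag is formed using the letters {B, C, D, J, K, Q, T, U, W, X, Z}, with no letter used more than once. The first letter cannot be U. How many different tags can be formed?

900

The first letter has 11−1 = 10 choices (anything except U).
The remaining 2 letters are filled from the other 10 symbols without repetition: 10 × 9 = 90.
Total: 10 × 90 = 900.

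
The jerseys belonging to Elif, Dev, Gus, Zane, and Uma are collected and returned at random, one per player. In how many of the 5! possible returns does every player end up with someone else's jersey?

Let Aᵢ be the assignments in which player i gets their old jersey. We want the size of the complement of A₁∪…∪A_5.
By inclusion–exclusion this is Σ_{j=0}^{5} (−1)^j C(5,j)·(5−j)!.
Computing: 120 − 120 + 60 − 20 + 5 − 1 = 44.

44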